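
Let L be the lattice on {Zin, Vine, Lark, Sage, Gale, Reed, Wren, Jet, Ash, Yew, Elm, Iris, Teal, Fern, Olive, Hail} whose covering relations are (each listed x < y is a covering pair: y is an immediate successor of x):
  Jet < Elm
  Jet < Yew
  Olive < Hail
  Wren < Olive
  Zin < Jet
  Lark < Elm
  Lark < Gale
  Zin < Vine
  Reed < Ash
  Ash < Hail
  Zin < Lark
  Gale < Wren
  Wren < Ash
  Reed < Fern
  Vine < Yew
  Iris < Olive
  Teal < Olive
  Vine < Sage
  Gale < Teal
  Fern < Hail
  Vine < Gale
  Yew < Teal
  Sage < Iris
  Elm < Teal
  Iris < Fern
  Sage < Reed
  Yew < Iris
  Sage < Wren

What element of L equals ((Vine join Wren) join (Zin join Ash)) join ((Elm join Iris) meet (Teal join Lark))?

Hail

Vine ∨ Wren = Wren
Zin ∨ Ash = Ash
Wren ∨ Ash = Ash
Elm ∨ Iris = Olive
Teal ∨ Lark = Teal
Olive ∧ Teal = Teal
Ash ∨ Teal = Hail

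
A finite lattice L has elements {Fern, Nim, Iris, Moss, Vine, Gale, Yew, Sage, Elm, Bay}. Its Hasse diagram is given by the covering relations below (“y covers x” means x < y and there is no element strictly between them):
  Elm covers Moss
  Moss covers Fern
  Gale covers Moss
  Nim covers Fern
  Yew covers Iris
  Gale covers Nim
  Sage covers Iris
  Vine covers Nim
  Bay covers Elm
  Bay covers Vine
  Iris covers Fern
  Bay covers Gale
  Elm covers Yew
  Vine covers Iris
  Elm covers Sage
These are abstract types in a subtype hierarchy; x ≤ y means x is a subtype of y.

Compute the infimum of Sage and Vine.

Iris

Common lower bounds of {Sage, Vine}: Fern, Iris.
The greatest among these is Iris.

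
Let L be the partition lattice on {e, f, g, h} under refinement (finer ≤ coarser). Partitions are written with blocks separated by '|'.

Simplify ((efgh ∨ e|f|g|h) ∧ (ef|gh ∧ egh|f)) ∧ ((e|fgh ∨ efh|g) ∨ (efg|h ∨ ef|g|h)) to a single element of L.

efgh ∨ e|f|g|h = efgh
ef|gh ∧ egh|f = e|f|gh
efgh ∧ e|f|gh = e|f|gh
e|fgh ∨ efh|g = efgh
efg|h ∨ ef|g|h = efg|h
efgh ∨ efg|h = efgh
e|f|gh ∧ efgh = e|f|gh

e|f|gh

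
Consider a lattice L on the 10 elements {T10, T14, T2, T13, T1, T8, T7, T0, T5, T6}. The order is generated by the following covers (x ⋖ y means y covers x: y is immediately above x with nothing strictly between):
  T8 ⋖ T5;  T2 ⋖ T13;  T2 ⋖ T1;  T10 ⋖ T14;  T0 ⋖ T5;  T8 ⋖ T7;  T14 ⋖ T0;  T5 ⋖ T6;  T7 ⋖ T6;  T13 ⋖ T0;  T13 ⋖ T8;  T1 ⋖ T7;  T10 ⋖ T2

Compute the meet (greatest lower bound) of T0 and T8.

Common lower bounds of {T0, T8}: T10, T13, T2.
The greatest among these is T13.

T13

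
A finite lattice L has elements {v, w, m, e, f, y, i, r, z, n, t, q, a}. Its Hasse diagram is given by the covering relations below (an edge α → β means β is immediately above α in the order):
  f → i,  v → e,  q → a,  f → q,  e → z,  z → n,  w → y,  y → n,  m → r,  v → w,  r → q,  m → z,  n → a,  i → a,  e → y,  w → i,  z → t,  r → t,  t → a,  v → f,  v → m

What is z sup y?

n

Common upper bounds of {z, y}: a, n.
The least among these is n.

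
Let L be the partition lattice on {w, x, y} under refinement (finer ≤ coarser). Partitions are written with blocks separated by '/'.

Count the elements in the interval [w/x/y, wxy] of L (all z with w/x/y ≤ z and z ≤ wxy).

The interval [w/x/y, wxy] = {w/x/y, w/xy, wx/y, wxy, wy/x}, which has 5 elements.

5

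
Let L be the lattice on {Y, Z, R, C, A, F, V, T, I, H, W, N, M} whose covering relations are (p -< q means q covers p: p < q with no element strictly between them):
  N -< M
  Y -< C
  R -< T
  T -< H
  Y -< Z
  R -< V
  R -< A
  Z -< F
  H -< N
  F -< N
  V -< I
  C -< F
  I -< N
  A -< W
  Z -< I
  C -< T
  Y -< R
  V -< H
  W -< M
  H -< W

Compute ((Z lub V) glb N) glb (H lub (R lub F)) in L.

I

Z ∨ V = I
I ∧ N = I
R ∨ F = N
H ∨ N = N
I ∧ N = I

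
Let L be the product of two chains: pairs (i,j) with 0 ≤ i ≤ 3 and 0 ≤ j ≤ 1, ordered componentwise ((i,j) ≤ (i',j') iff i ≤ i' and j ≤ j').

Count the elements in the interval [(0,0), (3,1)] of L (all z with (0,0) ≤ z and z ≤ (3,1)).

8

The interval [(0,0), (3,1)] = {(0,0), (0,1), (1,0), (1,1), (2,0), (2,1), (3,0), (3,1)}, which has 8 elements.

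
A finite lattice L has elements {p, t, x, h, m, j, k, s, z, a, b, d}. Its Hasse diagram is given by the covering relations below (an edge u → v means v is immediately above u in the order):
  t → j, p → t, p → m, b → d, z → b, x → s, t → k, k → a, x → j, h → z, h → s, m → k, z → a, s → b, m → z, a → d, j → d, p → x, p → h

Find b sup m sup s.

b

Common upper bounds of {b, m, s}: b, d.
The least among these is b.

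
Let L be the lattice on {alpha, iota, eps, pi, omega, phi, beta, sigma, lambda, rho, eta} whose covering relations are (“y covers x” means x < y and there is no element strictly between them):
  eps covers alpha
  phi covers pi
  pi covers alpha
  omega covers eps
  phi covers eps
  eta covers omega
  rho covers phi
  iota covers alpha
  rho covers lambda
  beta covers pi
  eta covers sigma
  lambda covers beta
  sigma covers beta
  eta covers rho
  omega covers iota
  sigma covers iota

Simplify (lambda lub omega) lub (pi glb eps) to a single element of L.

lambda ∨ omega = eta
pi ∧ eps = alpha
eta ∨ alpha = eta

eta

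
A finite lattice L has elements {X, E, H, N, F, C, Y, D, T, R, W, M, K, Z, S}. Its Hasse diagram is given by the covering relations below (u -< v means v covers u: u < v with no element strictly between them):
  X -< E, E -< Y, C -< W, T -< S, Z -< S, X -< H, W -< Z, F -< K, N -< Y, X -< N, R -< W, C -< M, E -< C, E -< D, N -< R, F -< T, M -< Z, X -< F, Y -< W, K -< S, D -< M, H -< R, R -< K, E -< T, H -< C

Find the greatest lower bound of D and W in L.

E

Common lower bounds of {D, W}: E, X.
The greatest among these is E.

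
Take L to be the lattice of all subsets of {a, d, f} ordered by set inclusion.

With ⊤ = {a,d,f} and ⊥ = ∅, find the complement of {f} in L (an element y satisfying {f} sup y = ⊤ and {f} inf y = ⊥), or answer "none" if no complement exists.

Need y with {f} ∨ y = {a,d,f} and {f} ∧ y = ∅.
Checking each element gives: {a,d}.

{a,d}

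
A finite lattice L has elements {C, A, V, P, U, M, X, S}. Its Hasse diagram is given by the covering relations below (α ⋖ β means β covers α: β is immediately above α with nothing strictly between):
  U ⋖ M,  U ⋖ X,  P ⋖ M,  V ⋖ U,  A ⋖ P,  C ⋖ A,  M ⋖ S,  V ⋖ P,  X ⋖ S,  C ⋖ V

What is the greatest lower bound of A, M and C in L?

Common lower bounds of {A, M, C}: C.
The greatest among these is C.

C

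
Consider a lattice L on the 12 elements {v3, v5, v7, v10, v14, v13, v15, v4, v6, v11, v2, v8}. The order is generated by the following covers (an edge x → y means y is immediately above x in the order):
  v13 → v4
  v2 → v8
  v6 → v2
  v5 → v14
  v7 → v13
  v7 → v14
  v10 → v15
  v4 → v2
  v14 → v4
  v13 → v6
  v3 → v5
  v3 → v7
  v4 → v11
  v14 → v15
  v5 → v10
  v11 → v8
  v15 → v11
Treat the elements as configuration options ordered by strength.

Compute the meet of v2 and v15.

v14

Common lower bounds of {v2, v15}: v14, v3, v5, v7.
The greatest among these is v14.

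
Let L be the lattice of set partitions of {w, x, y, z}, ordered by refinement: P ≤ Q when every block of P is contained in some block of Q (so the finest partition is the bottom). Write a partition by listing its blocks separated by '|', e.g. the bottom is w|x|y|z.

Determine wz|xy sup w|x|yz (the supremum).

wxyz

The join of wz|xy and w|x|yz merges any blocks that overlap across the partitions, giving wxyz.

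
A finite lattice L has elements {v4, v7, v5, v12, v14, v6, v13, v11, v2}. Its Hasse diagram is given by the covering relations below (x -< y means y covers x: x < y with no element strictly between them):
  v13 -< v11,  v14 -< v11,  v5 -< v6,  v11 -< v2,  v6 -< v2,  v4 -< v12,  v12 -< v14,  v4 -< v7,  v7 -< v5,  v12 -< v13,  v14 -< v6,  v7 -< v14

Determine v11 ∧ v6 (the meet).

v14

Common lower bounds of {v11, v6}: v12, v14, v4, v7.
The greatest among these is v14.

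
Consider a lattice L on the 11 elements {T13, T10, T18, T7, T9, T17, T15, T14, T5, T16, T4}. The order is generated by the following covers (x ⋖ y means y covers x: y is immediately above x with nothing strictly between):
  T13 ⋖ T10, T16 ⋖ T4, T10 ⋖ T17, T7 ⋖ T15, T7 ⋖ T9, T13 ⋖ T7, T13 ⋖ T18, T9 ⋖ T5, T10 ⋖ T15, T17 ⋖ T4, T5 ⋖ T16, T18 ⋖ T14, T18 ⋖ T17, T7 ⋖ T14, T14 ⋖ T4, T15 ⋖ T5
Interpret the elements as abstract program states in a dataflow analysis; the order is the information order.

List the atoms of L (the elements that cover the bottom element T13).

T10, T18, T7

The atoms are exactly the elements that cover T13: T10, T18, T7.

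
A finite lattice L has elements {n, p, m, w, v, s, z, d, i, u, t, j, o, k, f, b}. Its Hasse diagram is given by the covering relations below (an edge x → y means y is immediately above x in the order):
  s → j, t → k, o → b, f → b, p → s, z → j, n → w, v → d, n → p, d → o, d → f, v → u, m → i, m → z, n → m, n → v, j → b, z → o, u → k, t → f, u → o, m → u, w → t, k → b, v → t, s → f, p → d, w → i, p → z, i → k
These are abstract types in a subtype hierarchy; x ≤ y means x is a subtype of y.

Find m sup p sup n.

Common upper bounds of {m, p, n}: b, j, o, z.
The least among these is z.

z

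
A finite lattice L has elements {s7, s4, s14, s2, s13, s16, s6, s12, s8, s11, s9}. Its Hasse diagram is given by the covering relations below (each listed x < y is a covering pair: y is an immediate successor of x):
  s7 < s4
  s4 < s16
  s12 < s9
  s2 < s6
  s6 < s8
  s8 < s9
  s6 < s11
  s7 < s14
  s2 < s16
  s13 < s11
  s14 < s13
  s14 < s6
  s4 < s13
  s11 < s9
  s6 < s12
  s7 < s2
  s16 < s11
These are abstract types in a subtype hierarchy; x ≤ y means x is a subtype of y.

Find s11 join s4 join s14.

Common upper bounds of {s11, s4, s14}: s11, s9.
The least among these is s11.

s11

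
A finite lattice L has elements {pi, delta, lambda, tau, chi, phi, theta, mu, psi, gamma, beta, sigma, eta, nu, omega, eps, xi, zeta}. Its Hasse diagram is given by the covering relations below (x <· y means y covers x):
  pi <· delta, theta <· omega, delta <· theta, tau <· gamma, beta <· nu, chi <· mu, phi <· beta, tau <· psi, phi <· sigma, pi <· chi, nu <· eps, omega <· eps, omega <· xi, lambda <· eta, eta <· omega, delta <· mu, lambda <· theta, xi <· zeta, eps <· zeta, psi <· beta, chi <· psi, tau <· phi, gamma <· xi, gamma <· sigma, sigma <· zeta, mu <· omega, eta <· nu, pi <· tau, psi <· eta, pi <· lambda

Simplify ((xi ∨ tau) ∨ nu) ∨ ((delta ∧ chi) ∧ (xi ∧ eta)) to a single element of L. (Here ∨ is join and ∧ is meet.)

zeta

xi ∨ tau = xi
xi ∨ nu = zeta
delta ∧ chi = pi
xi ∧ eta = eta
pi ∧ eta = pi
zeta ∨ pi = zeta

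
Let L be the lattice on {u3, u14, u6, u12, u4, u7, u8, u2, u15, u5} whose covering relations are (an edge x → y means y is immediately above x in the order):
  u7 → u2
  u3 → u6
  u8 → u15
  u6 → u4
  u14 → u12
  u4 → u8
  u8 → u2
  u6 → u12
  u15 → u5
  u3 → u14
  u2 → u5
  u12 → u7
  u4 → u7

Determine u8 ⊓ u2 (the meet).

Common lower bounds of {u8, u2}: u3, u4, u6, u8.
The greatest among these is u8.

u8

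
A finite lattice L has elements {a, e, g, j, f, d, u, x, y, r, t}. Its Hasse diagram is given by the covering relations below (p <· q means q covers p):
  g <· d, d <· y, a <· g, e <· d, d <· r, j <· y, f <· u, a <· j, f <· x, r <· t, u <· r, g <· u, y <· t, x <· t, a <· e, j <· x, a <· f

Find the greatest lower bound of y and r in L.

Common lower bounds of {y, r}: a, d, e, g.
The greatest among these is d.

d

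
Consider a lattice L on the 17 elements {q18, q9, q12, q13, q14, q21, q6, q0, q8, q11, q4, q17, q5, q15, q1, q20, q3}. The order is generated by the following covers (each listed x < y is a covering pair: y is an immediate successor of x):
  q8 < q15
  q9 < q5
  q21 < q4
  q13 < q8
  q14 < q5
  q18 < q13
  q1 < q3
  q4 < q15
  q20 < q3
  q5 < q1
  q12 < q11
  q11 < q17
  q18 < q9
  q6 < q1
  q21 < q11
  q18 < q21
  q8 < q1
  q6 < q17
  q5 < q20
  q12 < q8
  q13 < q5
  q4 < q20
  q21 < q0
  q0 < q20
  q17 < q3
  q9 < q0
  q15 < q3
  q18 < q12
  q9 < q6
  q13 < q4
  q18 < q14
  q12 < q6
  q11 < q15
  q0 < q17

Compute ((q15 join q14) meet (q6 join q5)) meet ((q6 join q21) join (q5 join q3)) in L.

q15 ∨ q14 = q3
q6 ∨ q5 = q1
q3 ∧ q1 = q1
q6 ∨ q21 = q17
q5 ∨ q3 = q3
q17 ∨ q3 = q3
q1 ∧ q3 = q1

q1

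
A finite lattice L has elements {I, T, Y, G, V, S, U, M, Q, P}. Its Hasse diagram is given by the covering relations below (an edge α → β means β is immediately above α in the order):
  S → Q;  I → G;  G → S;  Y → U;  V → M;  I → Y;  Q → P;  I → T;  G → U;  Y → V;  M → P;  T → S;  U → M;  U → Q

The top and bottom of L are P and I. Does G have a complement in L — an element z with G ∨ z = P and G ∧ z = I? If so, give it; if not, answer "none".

none

For every candidate z, either G ∨ z ≠ P or G ∧ z ≠ I; no complement exists.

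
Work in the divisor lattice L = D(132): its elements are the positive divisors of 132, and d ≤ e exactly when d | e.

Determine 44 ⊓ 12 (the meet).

In the divisibility order, the meet is the greatest common divisor: gcd(44, 12) = 4.

4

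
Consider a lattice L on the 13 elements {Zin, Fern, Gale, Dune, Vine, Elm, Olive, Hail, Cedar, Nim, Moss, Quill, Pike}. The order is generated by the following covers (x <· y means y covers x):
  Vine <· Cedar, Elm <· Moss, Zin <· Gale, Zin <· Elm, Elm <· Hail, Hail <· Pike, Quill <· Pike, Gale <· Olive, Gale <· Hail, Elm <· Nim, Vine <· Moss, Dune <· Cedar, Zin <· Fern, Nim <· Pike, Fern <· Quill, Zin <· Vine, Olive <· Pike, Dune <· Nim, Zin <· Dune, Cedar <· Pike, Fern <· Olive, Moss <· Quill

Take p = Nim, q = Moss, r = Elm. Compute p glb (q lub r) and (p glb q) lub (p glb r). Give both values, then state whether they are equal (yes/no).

q lub r = Moss, so p glb (q lub r) = Nim glb Moss = Elm.
p glb q = Elm and p glb r = Elm, so (p glb q) lub (p glb r) = Elm lub Elm = Elm.
Equal: yes.

Elm; Elm; yes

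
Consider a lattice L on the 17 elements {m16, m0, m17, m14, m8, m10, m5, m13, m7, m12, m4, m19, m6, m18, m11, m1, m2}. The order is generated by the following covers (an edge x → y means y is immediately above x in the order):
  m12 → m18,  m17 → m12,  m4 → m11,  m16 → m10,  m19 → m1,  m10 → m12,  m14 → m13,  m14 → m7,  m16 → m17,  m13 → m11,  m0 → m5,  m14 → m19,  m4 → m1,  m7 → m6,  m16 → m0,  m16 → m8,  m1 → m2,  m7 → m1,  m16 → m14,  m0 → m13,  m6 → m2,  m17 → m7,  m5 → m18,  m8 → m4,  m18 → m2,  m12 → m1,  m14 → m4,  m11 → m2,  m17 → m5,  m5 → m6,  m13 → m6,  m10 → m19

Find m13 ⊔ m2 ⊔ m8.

Common upper bounds of {m13, m2, m8}: m2.
The least among these is m2.

m2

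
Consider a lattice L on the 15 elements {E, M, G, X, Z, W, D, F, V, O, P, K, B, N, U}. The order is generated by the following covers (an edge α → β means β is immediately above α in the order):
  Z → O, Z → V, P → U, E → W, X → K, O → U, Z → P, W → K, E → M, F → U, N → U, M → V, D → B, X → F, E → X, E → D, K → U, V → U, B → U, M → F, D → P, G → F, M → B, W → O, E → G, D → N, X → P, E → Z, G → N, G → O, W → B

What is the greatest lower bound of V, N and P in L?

E

Common lower bounds of {V, N, P}: E.
The greatest among these is E.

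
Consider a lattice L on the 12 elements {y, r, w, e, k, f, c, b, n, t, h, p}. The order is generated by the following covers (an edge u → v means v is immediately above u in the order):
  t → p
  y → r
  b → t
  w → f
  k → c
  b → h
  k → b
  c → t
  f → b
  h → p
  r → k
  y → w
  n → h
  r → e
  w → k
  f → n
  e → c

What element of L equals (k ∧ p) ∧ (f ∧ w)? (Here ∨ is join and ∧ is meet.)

k ∧ p = k
f ∧ w = w
k ∧ w = w

w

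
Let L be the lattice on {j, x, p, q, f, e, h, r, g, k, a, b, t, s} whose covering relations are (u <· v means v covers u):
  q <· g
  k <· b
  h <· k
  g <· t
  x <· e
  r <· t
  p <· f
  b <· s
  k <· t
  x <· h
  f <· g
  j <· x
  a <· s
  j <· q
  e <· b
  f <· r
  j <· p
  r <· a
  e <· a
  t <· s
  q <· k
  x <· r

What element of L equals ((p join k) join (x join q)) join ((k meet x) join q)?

p ∨ k = t
x ∨ q = k
t ∨ k = t
k ∧ x = x
x ∨ q = k
t ∨ k = t

t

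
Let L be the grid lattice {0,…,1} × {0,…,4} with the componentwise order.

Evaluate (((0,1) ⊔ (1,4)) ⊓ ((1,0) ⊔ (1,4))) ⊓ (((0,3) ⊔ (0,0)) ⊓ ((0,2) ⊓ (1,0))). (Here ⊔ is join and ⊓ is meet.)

(0,0)

(0,1) ∨ (1,4) = (1,4)
(1,0) ∨ (1,4) = (1,4)
(1,4) ∧ (1,4) = (1,4)
(0,3) ∨ (0,0) = (0,3)
(0,2) ∧ (1,0) = (0,0)
(0,3) ∧ (0,0) = (0,0)
(1,4) ∧ (0,0) = (0,0)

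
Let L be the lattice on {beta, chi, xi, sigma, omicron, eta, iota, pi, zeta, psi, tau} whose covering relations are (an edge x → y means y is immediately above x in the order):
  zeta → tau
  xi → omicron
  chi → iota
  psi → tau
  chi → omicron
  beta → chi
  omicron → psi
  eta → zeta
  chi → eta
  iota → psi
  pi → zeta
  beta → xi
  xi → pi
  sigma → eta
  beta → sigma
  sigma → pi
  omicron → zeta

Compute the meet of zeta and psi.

Common lower bounds of {zeta, psi}: beta, chi, omicron, xi.
The greatest among these is omicron.

omicron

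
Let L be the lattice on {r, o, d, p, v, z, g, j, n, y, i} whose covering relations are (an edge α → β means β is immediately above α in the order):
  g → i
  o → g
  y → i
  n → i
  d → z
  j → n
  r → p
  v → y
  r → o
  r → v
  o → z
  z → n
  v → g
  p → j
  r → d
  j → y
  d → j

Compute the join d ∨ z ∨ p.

Common upper bounds of {d, z, p}: i, n.
The least among these is n.

n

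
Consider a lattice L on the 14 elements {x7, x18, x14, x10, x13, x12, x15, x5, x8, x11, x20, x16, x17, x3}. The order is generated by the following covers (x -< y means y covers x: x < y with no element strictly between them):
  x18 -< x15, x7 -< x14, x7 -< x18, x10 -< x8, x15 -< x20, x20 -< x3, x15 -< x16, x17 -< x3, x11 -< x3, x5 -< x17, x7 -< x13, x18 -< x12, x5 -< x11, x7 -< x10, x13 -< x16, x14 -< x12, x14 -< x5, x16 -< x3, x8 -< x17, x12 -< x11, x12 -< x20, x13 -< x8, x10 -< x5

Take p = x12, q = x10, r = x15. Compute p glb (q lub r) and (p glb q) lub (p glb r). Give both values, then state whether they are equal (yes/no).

q lub r = x3, so p glb (q lub r) = x12 glb x3 = x12.
p glb q = x7 and p glb r = x18, so (p glb q) lub (p glb r) = x7 lub x18 = x18.
Equal: no.

x12; x18; no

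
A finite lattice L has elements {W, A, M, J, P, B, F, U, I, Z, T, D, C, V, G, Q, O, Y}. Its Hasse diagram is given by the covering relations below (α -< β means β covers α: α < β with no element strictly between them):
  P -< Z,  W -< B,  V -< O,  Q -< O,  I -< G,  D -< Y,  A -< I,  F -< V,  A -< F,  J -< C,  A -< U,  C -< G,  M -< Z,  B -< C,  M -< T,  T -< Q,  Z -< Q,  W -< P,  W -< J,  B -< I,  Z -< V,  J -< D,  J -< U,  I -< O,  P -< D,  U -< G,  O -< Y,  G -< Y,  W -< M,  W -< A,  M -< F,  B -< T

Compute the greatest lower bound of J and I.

W

Common lower bounds of {J, I}: W.
The greatest among these is W.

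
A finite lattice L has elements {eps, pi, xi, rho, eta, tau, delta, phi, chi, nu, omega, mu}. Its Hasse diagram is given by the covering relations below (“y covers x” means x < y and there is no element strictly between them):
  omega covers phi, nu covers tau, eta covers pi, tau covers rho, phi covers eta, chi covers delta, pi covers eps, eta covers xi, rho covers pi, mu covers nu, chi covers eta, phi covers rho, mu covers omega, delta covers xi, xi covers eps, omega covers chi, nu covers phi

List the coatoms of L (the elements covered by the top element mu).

nu, omega

The coatoms are exactly the elements covered by mu: nu, omega.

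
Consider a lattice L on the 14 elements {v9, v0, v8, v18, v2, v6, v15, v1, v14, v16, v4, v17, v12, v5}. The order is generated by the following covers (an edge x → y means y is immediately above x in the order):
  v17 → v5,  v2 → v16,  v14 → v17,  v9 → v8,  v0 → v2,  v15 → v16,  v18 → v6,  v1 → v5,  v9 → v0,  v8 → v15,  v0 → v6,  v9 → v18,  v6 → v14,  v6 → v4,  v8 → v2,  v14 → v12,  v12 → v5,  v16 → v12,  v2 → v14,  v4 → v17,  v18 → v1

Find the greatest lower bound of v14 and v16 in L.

Common lower bounds of {v14, v16}: v0, v2, v8, v9.
The greatest among these is v2.

v2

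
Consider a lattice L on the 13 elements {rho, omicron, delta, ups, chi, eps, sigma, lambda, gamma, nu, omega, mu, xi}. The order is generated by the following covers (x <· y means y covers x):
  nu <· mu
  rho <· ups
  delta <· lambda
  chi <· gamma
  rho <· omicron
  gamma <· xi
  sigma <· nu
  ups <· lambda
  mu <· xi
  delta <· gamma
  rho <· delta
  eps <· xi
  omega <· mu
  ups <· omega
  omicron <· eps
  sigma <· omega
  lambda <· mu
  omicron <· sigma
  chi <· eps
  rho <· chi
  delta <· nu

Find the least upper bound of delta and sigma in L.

nu

Common upper bounds of {delta, sigma}: mu, nu, xi.
The least among these is nu.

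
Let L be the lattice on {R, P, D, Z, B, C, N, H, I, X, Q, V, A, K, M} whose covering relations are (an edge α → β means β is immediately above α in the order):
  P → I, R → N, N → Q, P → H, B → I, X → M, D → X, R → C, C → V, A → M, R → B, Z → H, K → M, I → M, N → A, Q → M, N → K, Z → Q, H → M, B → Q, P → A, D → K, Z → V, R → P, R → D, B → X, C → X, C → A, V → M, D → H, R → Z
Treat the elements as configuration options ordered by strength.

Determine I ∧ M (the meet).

Common lower bounds of {I, M}: B, I, P, R.
The greatest among these is I.

I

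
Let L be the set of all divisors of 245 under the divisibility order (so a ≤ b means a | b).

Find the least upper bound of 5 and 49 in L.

245

Common upper bounds of {5, 49}: 245.
The least among these is 245.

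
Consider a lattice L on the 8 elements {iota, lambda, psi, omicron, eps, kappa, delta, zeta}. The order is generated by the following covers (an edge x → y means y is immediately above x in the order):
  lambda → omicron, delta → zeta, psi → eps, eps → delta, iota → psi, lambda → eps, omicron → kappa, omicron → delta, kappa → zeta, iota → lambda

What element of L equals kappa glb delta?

kappa ∧ delta = omicron

omicron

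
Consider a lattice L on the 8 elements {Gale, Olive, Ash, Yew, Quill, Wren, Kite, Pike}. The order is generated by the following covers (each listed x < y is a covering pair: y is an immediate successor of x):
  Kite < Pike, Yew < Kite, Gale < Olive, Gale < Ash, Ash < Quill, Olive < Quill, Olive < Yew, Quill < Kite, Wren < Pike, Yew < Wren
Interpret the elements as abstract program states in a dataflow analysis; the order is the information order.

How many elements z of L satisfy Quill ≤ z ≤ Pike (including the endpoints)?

The interval [Quill, Pike] = {Kite, Pike, Quill}, which has 3 elements.

3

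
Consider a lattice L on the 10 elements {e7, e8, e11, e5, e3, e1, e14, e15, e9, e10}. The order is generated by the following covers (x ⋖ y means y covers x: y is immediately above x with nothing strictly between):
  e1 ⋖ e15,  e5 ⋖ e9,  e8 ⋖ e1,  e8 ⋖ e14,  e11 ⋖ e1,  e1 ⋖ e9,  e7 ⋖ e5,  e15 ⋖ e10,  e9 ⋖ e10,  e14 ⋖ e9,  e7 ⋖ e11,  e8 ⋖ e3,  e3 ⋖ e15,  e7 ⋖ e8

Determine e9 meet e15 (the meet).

e1

Common lower bounds of {e9, e15}: e1, e11, e7, e8.
The greatest among these is e1.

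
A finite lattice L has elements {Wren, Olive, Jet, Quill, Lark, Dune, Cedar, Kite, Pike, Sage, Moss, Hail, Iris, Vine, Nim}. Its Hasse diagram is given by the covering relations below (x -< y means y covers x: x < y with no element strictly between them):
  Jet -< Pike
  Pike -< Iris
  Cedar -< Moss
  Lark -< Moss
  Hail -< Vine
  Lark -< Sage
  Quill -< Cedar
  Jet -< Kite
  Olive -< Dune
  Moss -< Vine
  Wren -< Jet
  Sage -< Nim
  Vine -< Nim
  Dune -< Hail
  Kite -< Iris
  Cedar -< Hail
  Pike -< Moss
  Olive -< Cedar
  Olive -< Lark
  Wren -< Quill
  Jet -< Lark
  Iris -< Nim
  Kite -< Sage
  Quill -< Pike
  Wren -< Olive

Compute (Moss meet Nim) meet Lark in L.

Moss ∧ Nim = Moss
Moss ∧ Lark = Lark

Lark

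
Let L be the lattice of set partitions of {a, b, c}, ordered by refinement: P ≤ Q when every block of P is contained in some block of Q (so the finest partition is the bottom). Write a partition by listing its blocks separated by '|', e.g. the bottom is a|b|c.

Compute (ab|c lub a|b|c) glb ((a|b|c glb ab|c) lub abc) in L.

ab|c ∨ a|b|c = ab|c
a|b|c ∧ ab|c = a|b|c
a|b|c ∨ abc = abc
ab|c ∧ abc = ab|c

ab|c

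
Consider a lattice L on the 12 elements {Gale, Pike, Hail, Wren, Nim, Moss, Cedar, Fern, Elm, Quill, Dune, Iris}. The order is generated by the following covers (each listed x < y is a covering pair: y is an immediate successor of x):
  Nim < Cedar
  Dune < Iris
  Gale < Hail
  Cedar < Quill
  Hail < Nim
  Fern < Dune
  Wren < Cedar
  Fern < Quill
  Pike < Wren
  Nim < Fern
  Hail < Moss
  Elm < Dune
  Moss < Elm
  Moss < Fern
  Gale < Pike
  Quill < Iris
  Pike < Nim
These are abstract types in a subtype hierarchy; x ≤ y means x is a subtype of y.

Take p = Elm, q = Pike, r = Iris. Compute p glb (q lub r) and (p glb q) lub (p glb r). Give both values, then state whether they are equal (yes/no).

q lub r = Iris, so p glb (q lub r) = Elm glb Iris = Elm.
p glb q = Gale and p glb r = Elm, so (p glb q) lub (p glb r) = Gale lub Elm = Elm.
Equal: yes.

Elm; Elm; yes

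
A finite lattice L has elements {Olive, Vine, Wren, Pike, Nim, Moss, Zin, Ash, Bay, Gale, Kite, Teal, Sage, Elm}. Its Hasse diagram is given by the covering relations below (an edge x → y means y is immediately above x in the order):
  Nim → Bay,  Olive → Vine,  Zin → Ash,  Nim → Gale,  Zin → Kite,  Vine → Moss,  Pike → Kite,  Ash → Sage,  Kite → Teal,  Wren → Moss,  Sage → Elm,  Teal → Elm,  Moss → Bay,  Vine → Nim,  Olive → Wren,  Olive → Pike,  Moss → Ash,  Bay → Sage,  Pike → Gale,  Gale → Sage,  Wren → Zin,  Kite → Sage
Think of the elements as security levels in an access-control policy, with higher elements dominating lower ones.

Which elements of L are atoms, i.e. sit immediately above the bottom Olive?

The atoms are exactly the elements that cover Olive: Pike, Vine, Wren.

Pike, Vine, Wren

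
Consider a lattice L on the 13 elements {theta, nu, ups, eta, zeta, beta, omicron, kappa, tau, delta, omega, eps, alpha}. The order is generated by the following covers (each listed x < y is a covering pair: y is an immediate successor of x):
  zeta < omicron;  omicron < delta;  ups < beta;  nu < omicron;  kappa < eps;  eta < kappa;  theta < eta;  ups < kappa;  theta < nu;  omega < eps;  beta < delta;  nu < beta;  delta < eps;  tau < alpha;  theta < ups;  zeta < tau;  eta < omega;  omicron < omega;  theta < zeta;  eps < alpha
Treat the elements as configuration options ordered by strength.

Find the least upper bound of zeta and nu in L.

omicron

Common upper bounds of {zeta, nu}: alpha, delta, eps, omega, omicron.
The least among these is omicron.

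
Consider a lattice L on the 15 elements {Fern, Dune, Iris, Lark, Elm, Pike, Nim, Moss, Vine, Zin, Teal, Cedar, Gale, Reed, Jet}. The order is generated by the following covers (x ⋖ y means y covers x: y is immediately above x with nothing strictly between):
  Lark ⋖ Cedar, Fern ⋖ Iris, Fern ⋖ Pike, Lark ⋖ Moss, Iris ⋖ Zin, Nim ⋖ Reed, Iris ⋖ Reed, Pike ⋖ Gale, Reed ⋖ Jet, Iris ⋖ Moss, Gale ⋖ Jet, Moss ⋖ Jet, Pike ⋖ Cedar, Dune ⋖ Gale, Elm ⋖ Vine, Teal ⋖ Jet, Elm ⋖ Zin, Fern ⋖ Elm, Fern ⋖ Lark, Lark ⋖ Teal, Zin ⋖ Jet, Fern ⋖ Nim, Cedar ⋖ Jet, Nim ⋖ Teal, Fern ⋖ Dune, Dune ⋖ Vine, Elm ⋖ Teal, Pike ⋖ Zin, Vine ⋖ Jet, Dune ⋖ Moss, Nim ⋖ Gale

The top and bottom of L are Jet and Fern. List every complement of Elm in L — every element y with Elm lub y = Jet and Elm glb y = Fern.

Need y with Elm ∨ y = Jet and Elm ∧ y = Fern.
Checking each element gives: Cedar, Gale, Moss, Reed.

Cedar, Gale, Moss, Reed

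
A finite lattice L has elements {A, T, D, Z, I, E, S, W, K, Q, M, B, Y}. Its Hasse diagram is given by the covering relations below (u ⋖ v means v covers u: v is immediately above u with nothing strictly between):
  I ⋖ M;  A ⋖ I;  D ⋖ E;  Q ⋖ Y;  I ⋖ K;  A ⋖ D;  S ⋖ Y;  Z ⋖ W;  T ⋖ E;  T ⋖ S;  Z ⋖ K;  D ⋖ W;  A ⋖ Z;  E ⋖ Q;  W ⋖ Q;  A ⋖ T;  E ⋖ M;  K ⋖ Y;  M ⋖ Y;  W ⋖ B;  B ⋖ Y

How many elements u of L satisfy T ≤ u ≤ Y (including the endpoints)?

6

The interval [T, Y] = {E, M, Q, S, T, Y}, which has 6 elements.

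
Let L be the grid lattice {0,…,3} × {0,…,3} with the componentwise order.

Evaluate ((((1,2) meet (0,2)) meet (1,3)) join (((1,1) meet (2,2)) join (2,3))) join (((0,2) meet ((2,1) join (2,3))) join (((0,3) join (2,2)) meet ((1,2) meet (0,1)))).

(2,3)

(1,2) ∧ (0,2) = (0,2)
(0,2) ∧ (1,3) = (0,2)
(1,1) ∧ (2,2) = (1,1)
(1,1) ∨ (2,3) = (2,3)
(0,2) ∨ (2,3) = (2,3)
(2,1) ∨ (2,3) = (2,3)
(0,2) ∧ (2,3) = (0,2)
(0,3) ∨ (2,2) = (2,3)
(1,2) ∧ (0,1) = (0,1)
(2,3) ∧ (0,1) = (0,1)
(0,2) ∨ (0,1) = (0,2)
(2,3) ∨ (0,2) = (2,3)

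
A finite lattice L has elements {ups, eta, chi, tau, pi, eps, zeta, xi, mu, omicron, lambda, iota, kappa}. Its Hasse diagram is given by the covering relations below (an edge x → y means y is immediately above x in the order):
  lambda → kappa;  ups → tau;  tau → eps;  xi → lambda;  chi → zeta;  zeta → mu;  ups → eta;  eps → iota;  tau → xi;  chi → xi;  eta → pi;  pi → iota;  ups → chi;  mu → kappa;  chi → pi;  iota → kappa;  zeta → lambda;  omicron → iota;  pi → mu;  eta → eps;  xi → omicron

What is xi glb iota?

Common lower bounds of {xi, iota}: chi, tau, ups, xi.
The greatest among these is xi.

xi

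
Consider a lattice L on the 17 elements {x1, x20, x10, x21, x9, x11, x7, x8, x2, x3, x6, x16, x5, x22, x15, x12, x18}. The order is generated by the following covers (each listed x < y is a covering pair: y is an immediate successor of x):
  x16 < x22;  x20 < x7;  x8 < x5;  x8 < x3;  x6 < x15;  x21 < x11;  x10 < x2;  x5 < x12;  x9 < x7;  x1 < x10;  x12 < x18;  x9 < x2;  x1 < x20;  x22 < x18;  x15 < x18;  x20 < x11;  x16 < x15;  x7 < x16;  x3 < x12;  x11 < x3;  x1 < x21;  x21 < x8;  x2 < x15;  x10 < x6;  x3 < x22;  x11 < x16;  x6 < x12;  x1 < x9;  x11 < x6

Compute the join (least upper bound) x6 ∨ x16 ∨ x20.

x15

Common upper bounds of {x6, x16, x20}: x15, x18.
The least among these is x15.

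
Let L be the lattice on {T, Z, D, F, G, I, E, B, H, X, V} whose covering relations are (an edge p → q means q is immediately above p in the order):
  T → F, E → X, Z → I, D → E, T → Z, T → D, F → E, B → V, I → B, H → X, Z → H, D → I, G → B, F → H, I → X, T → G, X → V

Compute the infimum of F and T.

Common lower bounds of {F, T}: T.
The greatest among these is T.

T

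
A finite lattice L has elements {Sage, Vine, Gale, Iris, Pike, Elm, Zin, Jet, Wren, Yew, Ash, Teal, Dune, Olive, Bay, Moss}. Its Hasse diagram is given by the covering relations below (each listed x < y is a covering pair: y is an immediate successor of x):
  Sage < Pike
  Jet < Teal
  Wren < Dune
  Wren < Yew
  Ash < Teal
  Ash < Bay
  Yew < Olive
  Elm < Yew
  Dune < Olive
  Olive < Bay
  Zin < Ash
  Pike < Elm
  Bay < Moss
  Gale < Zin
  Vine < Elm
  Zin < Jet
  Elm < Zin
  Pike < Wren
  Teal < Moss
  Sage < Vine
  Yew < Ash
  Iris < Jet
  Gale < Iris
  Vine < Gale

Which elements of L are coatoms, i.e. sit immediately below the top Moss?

Bay, Teal

The coatoms are exactly the elements covered by Moss: Bay, Teal.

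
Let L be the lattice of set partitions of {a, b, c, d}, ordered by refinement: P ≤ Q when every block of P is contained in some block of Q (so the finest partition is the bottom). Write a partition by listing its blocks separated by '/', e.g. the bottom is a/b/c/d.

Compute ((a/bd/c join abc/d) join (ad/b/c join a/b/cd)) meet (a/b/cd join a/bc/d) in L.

a/bcd

a/bd/c ∨ abc/d = abcd
ad/b/c ∨ a/b/cd = acd/b
abcd ∨ acd/b = abcd
a/b/cd ∨ a/bc/d = a/bcd
abcd ∧ a/bcd = a/bcd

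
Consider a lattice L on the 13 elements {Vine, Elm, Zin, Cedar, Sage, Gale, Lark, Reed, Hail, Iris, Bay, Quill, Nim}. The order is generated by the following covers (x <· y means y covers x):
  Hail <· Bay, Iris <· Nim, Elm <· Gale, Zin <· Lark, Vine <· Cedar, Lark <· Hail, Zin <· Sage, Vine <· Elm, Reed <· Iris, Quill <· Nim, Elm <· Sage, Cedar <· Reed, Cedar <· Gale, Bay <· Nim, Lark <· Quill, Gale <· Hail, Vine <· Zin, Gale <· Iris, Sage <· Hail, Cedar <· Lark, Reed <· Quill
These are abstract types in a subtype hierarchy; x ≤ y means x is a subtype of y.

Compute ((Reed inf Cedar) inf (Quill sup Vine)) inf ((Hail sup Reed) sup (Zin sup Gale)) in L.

Cedar

Reed ∧ Cedar = Cedar
Quill ∨ Vine = Quill
Cedar ∧ Quill = Cedar
Hail ∨ Reed = Nim
Zin ∨ Gale = Hail
Nim ∨ Hail = Nim
Cedar ∧ Nim = Cedar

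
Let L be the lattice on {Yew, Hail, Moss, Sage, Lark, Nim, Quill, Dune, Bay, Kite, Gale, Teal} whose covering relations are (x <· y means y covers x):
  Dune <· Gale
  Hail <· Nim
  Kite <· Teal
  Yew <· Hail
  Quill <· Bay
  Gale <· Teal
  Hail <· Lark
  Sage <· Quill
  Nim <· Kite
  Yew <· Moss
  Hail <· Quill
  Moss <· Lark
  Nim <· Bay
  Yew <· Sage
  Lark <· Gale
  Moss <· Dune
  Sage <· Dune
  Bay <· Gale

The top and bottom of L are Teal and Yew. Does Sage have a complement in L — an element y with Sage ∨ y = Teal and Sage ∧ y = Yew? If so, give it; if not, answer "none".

Kite

Need y with Sage ∨ y = Teal and Sage ∧ y = Yew.
Checking each element gives: Kite.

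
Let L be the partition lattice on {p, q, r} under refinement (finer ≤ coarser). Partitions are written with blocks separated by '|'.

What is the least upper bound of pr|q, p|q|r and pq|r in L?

pqr

The join of pr|q, p|q|r, pq|r merges any blocks that overlap across the partitions, giving pqr.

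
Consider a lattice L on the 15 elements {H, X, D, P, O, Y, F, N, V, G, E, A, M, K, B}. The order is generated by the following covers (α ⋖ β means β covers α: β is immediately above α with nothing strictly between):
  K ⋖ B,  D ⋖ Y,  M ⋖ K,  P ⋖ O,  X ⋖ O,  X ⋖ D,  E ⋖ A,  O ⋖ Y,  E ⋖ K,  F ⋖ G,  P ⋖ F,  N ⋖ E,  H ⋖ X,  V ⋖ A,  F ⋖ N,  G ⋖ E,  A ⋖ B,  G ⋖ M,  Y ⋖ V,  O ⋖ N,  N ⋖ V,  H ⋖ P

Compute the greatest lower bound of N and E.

N

Common lower bounds of {N, E}: F, H, N, O, P, X.
The greatest among these is N.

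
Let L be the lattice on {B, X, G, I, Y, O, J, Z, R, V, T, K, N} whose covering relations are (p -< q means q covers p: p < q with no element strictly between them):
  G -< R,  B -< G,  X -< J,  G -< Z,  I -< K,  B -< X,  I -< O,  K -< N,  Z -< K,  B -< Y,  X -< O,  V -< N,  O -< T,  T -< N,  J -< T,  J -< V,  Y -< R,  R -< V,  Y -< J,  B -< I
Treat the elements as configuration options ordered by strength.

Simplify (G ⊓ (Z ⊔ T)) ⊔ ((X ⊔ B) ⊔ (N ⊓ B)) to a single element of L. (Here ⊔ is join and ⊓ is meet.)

Z ∨ T = N
G ∧ N = G
X ∨ B = X
N ∧ B = B
X ∨ B = X
G ∨ X = V

V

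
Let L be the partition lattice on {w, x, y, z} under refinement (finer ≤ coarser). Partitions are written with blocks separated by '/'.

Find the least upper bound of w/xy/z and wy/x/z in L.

wxy/z

The join of w/xy/z and wy/x/z merges any blocks that overlap across the partitions, giving wxy/z.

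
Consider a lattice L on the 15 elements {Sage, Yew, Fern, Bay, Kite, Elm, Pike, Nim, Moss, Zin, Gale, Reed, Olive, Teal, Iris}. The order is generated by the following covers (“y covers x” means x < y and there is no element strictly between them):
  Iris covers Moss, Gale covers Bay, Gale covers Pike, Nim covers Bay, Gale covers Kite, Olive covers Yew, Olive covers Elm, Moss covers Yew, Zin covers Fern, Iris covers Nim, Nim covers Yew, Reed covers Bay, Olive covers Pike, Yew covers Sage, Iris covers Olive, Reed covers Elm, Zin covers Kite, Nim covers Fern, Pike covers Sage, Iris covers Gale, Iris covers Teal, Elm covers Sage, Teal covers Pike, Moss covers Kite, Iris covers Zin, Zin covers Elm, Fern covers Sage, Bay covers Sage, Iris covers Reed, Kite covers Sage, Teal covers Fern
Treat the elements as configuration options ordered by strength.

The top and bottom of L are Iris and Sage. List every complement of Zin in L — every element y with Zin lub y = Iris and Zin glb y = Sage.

Bay, Pike, Yew

Need y with Zin ∨ y = Iris and Zin ∧ y = Sage.
Checking each element gives: Bay, Pike, Yew.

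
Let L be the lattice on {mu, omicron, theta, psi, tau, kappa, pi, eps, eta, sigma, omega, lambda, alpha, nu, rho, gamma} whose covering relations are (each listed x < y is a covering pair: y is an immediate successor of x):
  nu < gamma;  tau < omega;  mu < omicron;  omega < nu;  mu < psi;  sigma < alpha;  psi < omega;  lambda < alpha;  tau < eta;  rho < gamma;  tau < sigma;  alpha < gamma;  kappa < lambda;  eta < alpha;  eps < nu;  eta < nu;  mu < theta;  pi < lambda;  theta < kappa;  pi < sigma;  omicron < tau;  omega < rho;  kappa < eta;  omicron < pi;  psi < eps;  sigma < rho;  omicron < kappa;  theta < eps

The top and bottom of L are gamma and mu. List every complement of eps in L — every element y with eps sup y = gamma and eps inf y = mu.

Need y with eps ∨ y = gamma and eps ∧ y = mu.
Checking each element gives: pi, sigma.

pi, sigma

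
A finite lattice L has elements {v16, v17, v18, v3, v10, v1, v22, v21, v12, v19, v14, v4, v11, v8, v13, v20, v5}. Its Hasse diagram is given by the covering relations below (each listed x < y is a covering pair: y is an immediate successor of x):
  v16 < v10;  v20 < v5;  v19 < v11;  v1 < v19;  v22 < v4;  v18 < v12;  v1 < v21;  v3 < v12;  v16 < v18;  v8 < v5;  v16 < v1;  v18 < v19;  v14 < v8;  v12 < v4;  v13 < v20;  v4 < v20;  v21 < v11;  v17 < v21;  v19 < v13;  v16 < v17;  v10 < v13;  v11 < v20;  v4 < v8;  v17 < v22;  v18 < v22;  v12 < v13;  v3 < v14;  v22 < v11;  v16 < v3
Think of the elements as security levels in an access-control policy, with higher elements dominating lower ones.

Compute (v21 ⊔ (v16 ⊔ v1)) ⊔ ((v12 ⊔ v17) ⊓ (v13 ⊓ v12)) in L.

v16 ∨ v1 = v1
v21 ∨ v1 = v21
v12 ∨ v17 = v4
v13 ∧ v12 = v12
v4 ∧ v12 = v12
v21 ∨ v12 = v20

v20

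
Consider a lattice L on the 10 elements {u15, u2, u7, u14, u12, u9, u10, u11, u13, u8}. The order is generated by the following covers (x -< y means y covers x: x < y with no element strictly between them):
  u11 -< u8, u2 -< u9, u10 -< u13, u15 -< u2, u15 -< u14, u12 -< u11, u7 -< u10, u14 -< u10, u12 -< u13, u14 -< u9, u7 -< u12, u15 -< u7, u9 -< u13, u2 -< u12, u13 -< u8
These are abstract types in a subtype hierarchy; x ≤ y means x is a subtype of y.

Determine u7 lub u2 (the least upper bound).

u12

Common upper bounds of {u7, u2}: u11, u12, u13, u8.
The least among these is u12.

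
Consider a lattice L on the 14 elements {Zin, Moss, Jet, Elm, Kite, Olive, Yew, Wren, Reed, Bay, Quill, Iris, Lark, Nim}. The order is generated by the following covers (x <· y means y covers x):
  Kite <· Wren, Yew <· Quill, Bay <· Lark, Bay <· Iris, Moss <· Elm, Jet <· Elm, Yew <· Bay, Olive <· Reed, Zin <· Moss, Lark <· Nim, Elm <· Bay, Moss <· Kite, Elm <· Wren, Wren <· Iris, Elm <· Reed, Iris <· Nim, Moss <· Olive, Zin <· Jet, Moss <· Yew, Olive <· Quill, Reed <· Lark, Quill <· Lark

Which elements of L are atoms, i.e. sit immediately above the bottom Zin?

Jet, Moss

The atoms are exactly the elements that cover Zin: Jet, Moss.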